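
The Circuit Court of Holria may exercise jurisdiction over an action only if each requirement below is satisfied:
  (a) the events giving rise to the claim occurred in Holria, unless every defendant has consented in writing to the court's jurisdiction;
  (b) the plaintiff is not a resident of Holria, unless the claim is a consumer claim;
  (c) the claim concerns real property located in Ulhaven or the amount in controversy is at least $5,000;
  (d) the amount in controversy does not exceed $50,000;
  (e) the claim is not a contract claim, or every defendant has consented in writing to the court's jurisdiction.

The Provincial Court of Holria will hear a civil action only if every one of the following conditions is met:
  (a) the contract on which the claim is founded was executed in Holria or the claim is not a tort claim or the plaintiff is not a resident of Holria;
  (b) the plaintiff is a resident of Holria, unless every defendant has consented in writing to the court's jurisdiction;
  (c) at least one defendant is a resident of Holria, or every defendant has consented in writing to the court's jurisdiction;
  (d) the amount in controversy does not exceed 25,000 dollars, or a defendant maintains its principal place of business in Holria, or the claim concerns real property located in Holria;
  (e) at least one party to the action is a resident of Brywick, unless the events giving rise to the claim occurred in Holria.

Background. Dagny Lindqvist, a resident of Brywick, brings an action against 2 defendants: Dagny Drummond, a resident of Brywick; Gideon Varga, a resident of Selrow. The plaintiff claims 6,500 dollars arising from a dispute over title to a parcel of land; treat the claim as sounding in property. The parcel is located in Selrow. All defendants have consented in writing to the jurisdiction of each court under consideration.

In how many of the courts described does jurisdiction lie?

2

The Circuit Court of Holria:
  (a) The operative events occurred in Selrow, not Holria. However, every defendant has filed written consent, so the 'unless' proviso supplies this condition. Satisfied.
  (b) The plaintiff resides in Brywick, which is not Holria. Satisfied.
  (c) The amount in controversy is $6,500, which meets the 5,000 dollars floor, so one alternative holds. Met.
  (d) The amount in controversy is $6,500, within the $50,000 ceiling. Condition met.
  (e) The claim is a property claim, not a contract claim — that alternative is enough. Met.
  → Jurisdiction lies.
The Provincial Court of Holria:
  (a) The claim is a property claim, not a tort claim, so one alternative holds. Met.
  (b) The plaintiff resides in Brywick, not Holria. However, every defendant has filed written consent, so the 'unless' proviso supplies this condition. Satisfied.
  (c) Every defendant has filed written consent, so this disjunct is met. Satisfied.
  (d) The amount in controversy is USD 6,500, within the USD 25,000 ceiling — that alternative is enough. Satisfied.
  (e) Dagny Lindqvist resides in Brywick. Condition met.
  → All conditions met; jurisdiction exists.
Courts with jurisdiction: the Circuit Court of Holria, the Provincial Court of Holria — 2 in total.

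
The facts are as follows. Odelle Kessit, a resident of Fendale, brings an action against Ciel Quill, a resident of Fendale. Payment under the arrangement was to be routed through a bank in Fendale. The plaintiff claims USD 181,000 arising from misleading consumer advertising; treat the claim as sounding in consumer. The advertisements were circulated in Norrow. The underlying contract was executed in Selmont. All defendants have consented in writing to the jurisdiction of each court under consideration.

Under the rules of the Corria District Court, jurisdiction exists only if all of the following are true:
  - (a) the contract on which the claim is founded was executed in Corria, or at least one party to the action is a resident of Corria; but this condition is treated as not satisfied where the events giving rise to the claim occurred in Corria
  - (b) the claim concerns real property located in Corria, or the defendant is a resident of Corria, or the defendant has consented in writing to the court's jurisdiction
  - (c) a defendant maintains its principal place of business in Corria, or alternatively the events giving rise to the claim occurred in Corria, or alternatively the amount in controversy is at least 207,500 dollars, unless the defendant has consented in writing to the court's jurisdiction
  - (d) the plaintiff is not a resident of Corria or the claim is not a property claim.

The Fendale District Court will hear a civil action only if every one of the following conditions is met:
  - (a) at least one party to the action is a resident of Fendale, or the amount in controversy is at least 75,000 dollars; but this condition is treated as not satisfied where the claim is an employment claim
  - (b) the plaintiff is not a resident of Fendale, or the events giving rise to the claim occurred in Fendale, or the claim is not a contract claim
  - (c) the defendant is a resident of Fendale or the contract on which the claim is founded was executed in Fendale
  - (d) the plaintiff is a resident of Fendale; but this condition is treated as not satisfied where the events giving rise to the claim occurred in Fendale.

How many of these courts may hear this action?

The Corria District Court:
  (a) The contract was executed in Selmont, not Corria; no party resides in Corria — every alternative fails. Not satisfied.
  (b) Every defendant has filed written consent — that alternative is enough. Satisfied.
  (c) No defendant is a corporation; the operative events occurred in Norrow, not Corria; the amount in controversy is USD 181,000, below the USD 207,500 floor — every alternative fails. But every defendant has filed written consent, and the 'unless' clause therefore excuses the requirement. Condition met.
  (d) The plaintiff resides in Fendale, which is not Corria — that alternative is enough. Satisfied.
  → At least one condition fails; no jurisdiction.
The Fendale District Court:
  (a) Odelle Kessit resides in Fendale — that alternative is enough. And the carve-out is inapplicable — the claim is a consumer claim, not an employment claim. Satisfied.
  (b) The claim is a consumer claim, not a contract claim, so this disjunct is met. Met.
  (c) The defendant resides in Fendale, so one alternative holds. Met.
  (d) The plaintiff resides in Fendale. The carve-out does not apply: the operative events occurred in Norrow, not Fendale. Met.
  → Every requirement is satisfied — jurisdiction.
Courts with jurisdiction: the Fendale District Court — 1 in total.

1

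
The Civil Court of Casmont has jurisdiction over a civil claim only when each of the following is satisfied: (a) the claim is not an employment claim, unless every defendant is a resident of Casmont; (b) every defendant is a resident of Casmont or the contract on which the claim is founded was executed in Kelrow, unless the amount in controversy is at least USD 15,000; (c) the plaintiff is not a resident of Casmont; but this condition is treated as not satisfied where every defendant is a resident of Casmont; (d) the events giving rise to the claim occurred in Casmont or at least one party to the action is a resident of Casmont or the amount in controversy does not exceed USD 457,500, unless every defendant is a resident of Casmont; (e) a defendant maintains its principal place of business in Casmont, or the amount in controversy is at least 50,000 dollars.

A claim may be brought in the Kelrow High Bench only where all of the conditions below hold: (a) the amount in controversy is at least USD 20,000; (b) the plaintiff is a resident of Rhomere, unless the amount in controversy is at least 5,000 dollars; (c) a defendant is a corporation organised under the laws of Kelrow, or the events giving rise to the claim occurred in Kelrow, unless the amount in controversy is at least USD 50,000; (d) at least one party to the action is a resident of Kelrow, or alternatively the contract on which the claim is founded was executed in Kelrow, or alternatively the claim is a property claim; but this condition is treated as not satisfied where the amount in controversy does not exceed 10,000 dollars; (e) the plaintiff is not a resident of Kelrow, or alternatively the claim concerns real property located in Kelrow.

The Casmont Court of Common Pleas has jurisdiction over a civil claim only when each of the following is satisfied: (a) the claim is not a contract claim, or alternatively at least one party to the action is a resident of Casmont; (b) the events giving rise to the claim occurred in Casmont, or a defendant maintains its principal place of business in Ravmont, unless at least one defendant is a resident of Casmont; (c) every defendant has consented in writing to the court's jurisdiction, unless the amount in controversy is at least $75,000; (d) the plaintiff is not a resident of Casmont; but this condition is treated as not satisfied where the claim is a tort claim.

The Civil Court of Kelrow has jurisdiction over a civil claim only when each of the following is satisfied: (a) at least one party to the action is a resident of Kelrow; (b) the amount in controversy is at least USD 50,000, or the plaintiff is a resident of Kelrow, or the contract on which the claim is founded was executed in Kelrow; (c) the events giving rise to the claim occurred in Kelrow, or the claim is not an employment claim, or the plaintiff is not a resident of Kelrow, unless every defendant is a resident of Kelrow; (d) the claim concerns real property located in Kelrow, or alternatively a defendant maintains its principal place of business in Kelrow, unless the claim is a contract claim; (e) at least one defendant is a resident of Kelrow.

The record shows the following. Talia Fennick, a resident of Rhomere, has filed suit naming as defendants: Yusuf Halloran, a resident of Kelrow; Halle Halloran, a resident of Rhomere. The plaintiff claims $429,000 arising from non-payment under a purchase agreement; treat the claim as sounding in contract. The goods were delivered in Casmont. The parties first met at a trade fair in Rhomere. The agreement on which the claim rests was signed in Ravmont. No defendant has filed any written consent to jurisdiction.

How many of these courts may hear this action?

The Civil Court of Casmont:
  (a) The claim is a contract claim, not an employment claim. Condition met.
  (b) The defendants reside as follows — Yusuf Halloran in Kelrow, Halle Halloran in Rhomere — not all in Casmont; the contract was executed in Ravmont, not Kelrow — none of the alternatives is met. But the amount in controversy is 429,000 dollars, which meets the USD 15,000 floor, and the 'unless' clause therefore excuses the requirement. Satisfied.
  (c) The plaintiff resides in Rhomere, which is not Casmont. The carve-out does not apply: the defendants reside as follows — Yusuf Halloran in Kelrow, Halle Halloran in Rhomere — not all in Casmont. Met.
  (d) The operative events occurred in Casmont, which satisfies one of the alternatives. Condition met.
  (e) The amount in controversy is $429,000, which meets the USD 50,000 floor — that alternative is enough. Satisfied.
  → All conditions met; jurisdiction exists.
The Kelrow High Bench:
  (a) The amount in controversy is 429,000 dollars, which meets the 20,000 dollars floor. Satisfied.
  (b) The plaintiff resides in Rhomere. Condition met.
  (c) No defendant is a corporation; the operative events occurred in Casmont, not Kelrow — every alternative fails. However, the amount in controversy is 429,000 dollars, which meets the 50,000 dollars floor, so the 'unless' proviso supplies this condition. Satisfied.
  (d) Yusuf Halloran resides in Kelrow, so one alternative holds. The exception is not triggered, since the amount in controversy is USD 429,000, above the $10,000 ceiling. Met.
  (e) The plaintiff resides in Rhomere, which is not Kelrow, so this disjunct is met. Condition met.
  → All conditions met; jurisdiction exists.
The Casmont Court of Common Pleas:
  (a) The claim is a contract claim; no party resides in Casmont — no alternative holds. Not satisfied.
  (b) The operative events occurred in Casmont — that alternative is enough. Condition met.
  (c) No such written consent has been filed. However, the amount in controversy is 429,000 dollars, which meets the 75,000 dollars floor, so the 'unless' proviso supplies this condition. Met.
  (d) The plaintiff resides in Rhomere, which is not Casmont. And the carve-out is inapplicable — the claim is a contract claim, not a tort claim. Condition met.
  → At least one condition fails; no jurisdiction.
The Civil Court of Kelrow:
  (a) Yusuf Halloran resides in Kelrow. Condition met.
  (b) The amount in controversy is 429,000 dollars, which meets the USD 50,000 floor — that alternative is enough. Satisfied.
  (c) The claim is a contract claim, not an employment claim, which satisfies one of the alternatives. Satisfied.
  (d) The claim does not concern real property; no defendant is a corporation — none of the alternatives is met. However, the claim is a contract claim, so the 'unless' proviso supplies this condition. Satisfied.
  (e) Yusuf Halloran resides in Kelrow. Condition met.
  → All conditions met; jurisdiction exists.
Courts with jurisdiction: the Civil Court of Casmont, the Kelrow High Bench, the Civil Court of Kelrow — 3 in total.

3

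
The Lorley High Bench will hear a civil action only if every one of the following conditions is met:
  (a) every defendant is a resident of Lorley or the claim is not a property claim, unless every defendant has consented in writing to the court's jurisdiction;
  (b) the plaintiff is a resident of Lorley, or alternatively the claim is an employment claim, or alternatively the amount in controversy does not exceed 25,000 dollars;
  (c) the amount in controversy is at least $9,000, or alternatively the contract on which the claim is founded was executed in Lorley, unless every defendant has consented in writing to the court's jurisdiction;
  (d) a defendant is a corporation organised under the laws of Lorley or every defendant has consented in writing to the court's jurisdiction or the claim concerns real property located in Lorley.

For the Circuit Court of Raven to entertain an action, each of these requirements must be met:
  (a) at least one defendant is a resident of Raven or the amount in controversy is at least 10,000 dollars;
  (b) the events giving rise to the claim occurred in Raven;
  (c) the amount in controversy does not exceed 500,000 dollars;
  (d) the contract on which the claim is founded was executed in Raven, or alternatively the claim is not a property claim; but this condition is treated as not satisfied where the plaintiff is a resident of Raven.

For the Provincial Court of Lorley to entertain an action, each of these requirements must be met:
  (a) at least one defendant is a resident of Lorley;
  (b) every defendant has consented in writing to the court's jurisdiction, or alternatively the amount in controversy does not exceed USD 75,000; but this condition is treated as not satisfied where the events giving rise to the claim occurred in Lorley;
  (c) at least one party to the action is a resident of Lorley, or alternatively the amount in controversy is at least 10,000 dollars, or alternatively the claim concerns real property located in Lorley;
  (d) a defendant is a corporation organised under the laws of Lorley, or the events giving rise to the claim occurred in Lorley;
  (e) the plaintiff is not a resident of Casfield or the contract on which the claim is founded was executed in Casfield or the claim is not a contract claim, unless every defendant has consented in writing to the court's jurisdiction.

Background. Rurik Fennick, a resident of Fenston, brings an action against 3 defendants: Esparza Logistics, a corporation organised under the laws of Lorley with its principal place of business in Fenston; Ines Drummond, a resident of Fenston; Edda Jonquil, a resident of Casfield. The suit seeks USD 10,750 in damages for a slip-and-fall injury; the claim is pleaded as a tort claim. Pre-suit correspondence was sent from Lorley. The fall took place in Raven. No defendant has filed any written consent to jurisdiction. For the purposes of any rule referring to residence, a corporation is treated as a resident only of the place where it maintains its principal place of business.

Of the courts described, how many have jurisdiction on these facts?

2

The Lorley High Bench:
  (a) The claim is a tort claim, not a property claim, so one alternative holds. Condition met.
  (b) The amount in controversy is USD 10,750, within the $25,000 ceiling, which satisfies one of the alternatives. Met.
  (c) The amount in controversy is 10,750 dollars, which meets the $9,000 floor — that alternative is enough. Met.
  (d) Esparza Logistics is organised under the laws of Lorley, so one alternative holds. Met.
  → Every requirement is satisfied — jurisdiction.
The Circuit Court of Raven:
  (a) The amount in controversy is $10,750, which meets the 10,000 dollars floor — that alternative is enough. Condition met.
  (b) The operative events occurred in Raven. Condition met.
  (c) The amount in controversy is 10,750 dollars, within the $500,000 ceiling. Condition met.
  (d) The claim is a tort claim, not a property claim, so this disjunct is met. And the carve-out is inapplicable — the plaintiff resides in Fenston, not Raven. Met.
  → Jurisdiction lies.
The Provincial Court of Lorley:
  (a) No defendant resides in Lorley (they reside in Fenston, Fenston, Casfield). Not satisfied.
  (b) The amount in controversy is $10,750, within the USD 75,000 ceiling — that alternative is enough. The exception is not triggered, since the operative events occurred in Raven, not Lorley. Met.
  (c) The amount in controversy is USD 10,750, which meets the $10,000 floor, so this disjunct is met. Met.
  (d) Esparza Logistics is organised under the laws of Lorley, which satisfies one of the alternatives. Satisfied.
  (e) The plaintiff resides in Fenston, which is not Casfield, so one alternative holds. Condition met.
  → Not every requirement is met — no jurisdiction.
Courts with jurisdiction: the Lorley High Bench, the Circuit Court of Raven — 2 in total.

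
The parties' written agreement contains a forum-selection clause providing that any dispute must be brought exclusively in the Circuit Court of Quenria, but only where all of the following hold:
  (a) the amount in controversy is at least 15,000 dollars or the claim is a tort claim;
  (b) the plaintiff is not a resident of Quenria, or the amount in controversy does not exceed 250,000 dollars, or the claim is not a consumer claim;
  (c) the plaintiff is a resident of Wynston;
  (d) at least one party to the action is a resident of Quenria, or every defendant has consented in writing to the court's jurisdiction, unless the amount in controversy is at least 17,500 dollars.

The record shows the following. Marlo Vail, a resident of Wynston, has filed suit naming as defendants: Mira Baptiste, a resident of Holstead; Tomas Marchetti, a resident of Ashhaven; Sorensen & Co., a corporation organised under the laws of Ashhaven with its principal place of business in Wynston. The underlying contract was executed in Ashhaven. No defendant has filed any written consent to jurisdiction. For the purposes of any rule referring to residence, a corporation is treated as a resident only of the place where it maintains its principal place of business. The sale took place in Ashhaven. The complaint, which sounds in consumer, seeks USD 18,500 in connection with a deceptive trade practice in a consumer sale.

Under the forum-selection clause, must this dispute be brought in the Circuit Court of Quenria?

The Circuit Court of Quenria:
  (a) The amount in controversy is 18,500 dollars, which meets the USD 15,000 floor, which satisfies one of the alternatives. Met.
  (b) The plaintiff resides in Wynston, which is not Quenria — that alternative is enough. Met.
  (c) The plaintiff resides in Wynston. Condition met.
  (d) No party resides in Quenria; no such written consent has been filed — no alternative holds. However, the amount in controversy is 18,500 dollars, which meets the $17,500 floor, so the 'unless' proviso supplies this condition. Met.
  → The clause applies.

Yes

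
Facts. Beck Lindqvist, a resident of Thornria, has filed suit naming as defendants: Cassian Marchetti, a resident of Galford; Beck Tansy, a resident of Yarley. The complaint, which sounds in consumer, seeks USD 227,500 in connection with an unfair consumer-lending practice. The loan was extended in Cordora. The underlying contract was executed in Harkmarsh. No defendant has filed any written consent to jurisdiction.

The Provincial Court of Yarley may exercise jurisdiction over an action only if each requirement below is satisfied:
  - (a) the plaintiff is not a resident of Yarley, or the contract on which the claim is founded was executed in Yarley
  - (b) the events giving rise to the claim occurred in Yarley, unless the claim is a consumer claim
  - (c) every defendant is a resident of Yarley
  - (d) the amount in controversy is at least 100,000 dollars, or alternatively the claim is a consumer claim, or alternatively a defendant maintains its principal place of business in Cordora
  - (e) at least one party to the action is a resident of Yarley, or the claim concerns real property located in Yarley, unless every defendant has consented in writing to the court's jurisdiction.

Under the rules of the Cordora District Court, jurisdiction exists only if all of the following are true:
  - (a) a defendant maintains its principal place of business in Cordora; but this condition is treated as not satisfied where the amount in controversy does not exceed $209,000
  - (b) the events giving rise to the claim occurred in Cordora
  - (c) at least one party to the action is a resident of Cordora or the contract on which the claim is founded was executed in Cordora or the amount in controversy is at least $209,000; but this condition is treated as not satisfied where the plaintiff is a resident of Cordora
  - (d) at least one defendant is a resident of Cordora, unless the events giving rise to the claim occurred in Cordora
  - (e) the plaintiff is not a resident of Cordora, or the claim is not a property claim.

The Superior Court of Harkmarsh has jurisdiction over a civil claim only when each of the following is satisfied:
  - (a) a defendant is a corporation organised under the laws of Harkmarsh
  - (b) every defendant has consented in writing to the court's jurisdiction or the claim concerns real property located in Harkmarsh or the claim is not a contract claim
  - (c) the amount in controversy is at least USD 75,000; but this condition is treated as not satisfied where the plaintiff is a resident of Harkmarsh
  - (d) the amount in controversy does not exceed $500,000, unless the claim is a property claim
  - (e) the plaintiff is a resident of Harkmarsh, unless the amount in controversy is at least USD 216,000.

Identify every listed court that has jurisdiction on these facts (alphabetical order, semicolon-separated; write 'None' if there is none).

The Provincial Court of Yarley:
  (a) The plaintiff resides in Thornria, which is not Yarley, so one alternative holds. Met.
  (b) The operative events occurred in Cordora, not Yarley. But the claim is a consumer claim, and the 'unless' clause therefore excuses the requirement. Satisfied.
  (c) The defendants reside as follows — Cassian Marchetti in Galford, Beck Tansy in Yarley — not all in Yarley. Condition not met.
  (d) The amount in controversy is USD 227,500, which meets the 100,000 dollars floor, which satisfies one of the alternatives. Met.
  (e) Beck Tansy resides in Yarley, which satisfies one of the alternatives. Satisfied.
  → The court lacks jurisdiction.
The Cordora District Court:
  (a) No defendant is a corporation. Condition not met.
  (b) The operative events occurred in Cordora. Met.
  (c) The amount in controversy is USD 227,500, which meets the USD 209,000 floor — that alternative is enough. The carve-out does not apply: the plaintiff resides in Thornria, not Cordora. Met.
  (d) No defendant resides in Cordora (they reside in Galford, Yarley). But the operative events occurred in Cordora, and the 'unless' clause therefore excuses the requirement. Condition met.
  (e) The plaintiff resides in Thornria, which is not Cordora, so this disjunct is met. Satisfied.
  → At least one condition fails; no jurisdiction.
The Superior Court of Harkmarsh:
  (a) No defendant is a corporation. Condition not met.
  (b) The claim is a consumer claim, not a contract claim — that alternative is enough. Satisfied.
  (c) The amount in controversy is 227,500 dollars, which meets the USD 75,000 floor. The exception is not triggered, since the plaintiff resides in Thornria, not Harkmarsh. Condition met.
  (d) The amount in controversy is $227,500, within the 500,000 dollars ceiling. Met.
  (e) The plaintiff resides in Thornria, not Harkmarsh. The proviso rescues it, though: the amount in controversy is 227,500 dollars, which meets the 216,000 dollars floor. Condition met.
  → No jurisdiction.

None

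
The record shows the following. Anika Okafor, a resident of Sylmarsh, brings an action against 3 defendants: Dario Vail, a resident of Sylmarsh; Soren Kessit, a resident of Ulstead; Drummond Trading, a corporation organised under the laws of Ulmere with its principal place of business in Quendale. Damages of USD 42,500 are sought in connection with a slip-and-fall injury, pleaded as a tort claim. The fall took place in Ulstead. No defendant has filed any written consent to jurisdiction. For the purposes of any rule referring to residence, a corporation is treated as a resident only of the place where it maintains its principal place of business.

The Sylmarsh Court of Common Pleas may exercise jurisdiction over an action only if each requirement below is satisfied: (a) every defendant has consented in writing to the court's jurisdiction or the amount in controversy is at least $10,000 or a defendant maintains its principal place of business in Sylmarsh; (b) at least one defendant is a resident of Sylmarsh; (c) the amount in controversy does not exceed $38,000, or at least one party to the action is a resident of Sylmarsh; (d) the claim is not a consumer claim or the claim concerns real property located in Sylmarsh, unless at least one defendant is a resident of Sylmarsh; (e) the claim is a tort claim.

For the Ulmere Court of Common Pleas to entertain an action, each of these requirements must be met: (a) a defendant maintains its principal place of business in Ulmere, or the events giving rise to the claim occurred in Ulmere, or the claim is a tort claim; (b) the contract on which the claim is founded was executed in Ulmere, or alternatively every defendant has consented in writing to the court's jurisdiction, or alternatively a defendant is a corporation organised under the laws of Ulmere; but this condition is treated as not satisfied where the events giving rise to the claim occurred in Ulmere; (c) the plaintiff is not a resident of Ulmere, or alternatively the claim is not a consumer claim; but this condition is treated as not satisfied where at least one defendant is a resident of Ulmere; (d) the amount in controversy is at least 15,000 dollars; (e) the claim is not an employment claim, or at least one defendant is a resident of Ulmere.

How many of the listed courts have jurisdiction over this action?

The Sylmarsh Court of Common Pleas:
  (a) The amount in controversy is 42,500 dollars, which meets the USD 10,000 floor, so this disjunct is met. Condition met.
  (b) Dario Vail resides in Sylmarsh. Condition met.
  (c) Anika Okafor resides in Sylmarsh, so this disjunct is met. Satisfied.
  (d) The claim is a tort claim, not a consumer claim, which satisfies one of the alternatives. Condition met.
  (e) The claim is a tort claim. Condition met.
  → Every requirement is satisfied — jurisdiction.
The Ulmere Court of Common Pleas:
  (a) The claim is a tort claim — that alternative is enough. Satisfied.
  (b) Drummond Trading is organised under the laws of Ulmere — that alternative is enough. The carve-out does not apply: the operative events occurred in Ulstead, not Ulmere. Met.
  (c) The plaintiff resides in Sylmarsh, which is not Ulmere — that alternative is enough. The exception is not triggered, since no defendant resides in Ulmere (they reside in Sylmarsh, Ulstead, Quendale). Condition met.
  (d) The amount in controversy is $42,500, which meets the USD 15,000 floor. Met.
  (e) The claim is a tort claim, not an employment claim, so this disjunct is met. Met.
  → All conditions met; jurisdiction exists.
Courts with jurisdiction: the Sylmarsh Court of Common Pleas, the Ulmere Court of Common Pleas — 2 in total.

2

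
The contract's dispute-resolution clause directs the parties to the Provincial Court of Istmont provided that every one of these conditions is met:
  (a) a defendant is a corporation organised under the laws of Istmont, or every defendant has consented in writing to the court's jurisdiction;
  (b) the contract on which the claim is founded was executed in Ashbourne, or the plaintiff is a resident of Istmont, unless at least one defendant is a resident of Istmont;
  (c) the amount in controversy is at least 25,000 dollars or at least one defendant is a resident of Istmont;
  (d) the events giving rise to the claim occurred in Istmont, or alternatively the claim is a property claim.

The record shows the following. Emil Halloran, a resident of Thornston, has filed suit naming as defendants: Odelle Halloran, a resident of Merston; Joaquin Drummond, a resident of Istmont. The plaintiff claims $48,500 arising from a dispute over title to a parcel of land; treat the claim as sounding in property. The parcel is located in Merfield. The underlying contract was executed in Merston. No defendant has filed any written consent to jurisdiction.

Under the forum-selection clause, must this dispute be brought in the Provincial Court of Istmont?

No

The Provincial Court of Istmont:
  (a) No defendant is a corporation; no such written consent has been filed — every alternative fails. Condition not met.
  (b) The contract was executed in Merston, not Ashbourne; the plaintiff resides in Thornston, not Istmont — every alternative fails. But Joaquin Drummond resides in Istmont, and the 'unless' clause therefore excuses the requirement. Satisfied.
  (c) The amount in controversy is 48,500 dollars, which meets the USD 25,000 floor — that alternative is enough. Condition met.
  (d) The claim is a property claim, which satisfies one of the alternatives. Condition met.
  → The clause does not apply.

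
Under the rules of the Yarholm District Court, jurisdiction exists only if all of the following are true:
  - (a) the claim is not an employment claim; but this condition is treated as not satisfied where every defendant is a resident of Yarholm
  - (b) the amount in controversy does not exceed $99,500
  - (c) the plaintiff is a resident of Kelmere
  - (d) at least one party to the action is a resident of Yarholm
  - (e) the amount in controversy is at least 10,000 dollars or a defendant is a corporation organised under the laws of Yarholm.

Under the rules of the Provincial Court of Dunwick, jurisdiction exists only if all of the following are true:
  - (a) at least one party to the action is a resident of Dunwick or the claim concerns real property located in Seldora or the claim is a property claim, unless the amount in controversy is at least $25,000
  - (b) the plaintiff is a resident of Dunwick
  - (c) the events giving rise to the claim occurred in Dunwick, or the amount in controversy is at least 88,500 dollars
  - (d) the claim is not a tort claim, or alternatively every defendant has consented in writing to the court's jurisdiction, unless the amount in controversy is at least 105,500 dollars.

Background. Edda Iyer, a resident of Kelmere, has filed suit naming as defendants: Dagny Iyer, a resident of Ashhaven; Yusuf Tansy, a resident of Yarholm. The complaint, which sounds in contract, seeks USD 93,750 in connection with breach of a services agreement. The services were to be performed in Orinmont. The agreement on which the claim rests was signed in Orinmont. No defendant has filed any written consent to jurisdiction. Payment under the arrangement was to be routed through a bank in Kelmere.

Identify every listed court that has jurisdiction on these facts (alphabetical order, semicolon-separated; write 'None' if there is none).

the Yarholm District Court

The Yarholm District Court:
  (a) The claim is a contract claim, not an employment claim. And the carve-out is inapplicable — the defendants reside as follows — Dagny Iyer in Ashhaven, Yusuf Tansy in Yarholm — not all in Yarholm. Met.
  (b) The amount in controversy is $93,750, within the $99,500 ceiling. Met.
  (c) The plaintiff resides in Kelmere. Met.
  (d) Yusuf Tansy resides in Yarholm. Condition met.
  (e) The amount in controversy is $93,750, which meets the USD 10,000 floor, so one alternative holds. Condition met.
  → Jurisdiction lies.
The Provincial Court of Dunwick:
  (a) No party resides in Dunwick; the claim does not concern real property; the claim is a contract claim, not a property claim — none of the alternatives is met. However, the amount in controversy is $93,750, which meets the 25,000 dollars floor, so the 'unless' proviso supplies this condition. Met.
  (b) The plaintiff resides in Kelmere, not Dunwick. Not met.
  (c) The amount in controversy is $93,750, which meets the 88,500 dollars floor — that alternative is enough. Satisfied.
  (d) The claim is a contract claim, not a tort claim, so one alternative holds. Met.
  → No jurisdiction.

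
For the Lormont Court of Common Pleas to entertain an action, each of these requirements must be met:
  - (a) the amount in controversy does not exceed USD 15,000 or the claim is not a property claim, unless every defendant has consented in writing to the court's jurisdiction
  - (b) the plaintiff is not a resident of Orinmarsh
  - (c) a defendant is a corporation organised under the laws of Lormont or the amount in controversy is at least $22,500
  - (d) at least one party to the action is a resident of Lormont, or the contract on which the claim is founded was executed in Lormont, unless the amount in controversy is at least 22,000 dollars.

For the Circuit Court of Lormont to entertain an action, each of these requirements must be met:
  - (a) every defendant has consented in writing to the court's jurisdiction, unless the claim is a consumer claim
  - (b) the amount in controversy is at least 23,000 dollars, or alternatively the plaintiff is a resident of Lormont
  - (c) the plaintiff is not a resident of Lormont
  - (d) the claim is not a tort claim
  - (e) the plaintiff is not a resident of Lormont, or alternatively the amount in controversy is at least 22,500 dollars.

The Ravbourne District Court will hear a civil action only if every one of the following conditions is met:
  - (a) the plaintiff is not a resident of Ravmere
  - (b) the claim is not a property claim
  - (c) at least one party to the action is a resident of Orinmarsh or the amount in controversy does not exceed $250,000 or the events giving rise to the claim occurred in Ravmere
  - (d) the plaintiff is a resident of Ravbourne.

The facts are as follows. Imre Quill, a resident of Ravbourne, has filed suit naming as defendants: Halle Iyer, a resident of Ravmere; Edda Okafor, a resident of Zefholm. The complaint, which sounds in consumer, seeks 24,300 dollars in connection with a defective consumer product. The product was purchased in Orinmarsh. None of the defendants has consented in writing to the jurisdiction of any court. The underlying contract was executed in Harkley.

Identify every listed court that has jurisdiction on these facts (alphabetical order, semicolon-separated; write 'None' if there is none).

The Lormont Court of Common Pleas:
  (a) The claim is a consumer claim, not a property claim, so one alternative holds. Met.
  (b) The plaintiff resides in Ravbourne, which is not Orinmarsh. Satisfied.
  (c) The amount in controversy is $24,300, which meets the USD 22,500 floor, so one alternative holds. Satisfied.
  (d) No party resides in Lormont; the contract was executed in Harkley, not Lormont — every alternative fails. But the amount in controversy is $24,300, which meets the $22,000 floor, and the 'unless' clause therefore excuses the requirement. Condition met.
  → Jurisdiction lies.
The Circuit Court of Lormont:
  (a) No such written consent has been filed. However, the claim is a consumer claim, so the 'unless' proviso supplies this condition. Satisfied.
  (b) The amount in controversy is 24,300 dollars, which meets the $23,000 floor, which satisfies one of the alternatives. Satisfied.
  (c) The plaintiff resides in Ravbourne, which is not Lormont. Met.
  (d) The claim is a consumer claim, not a tort claim. Met.
  (e) The plaintiff resides in Ravbourne, which is not Lormont, so one alternative holds. Condition met.
  → The court has jurisdiction.
The Ravbourne District Court:
  (a) The plaintiff resides in Ravbourne, which is not Ravmere. Satisfied.
  (b) The claim is a consumer claim, not a property claim. Satisfied.
  (c) The amount in controversy is USD 24,300, within the 250,000 dollars ceiling, so this disjunct is met. Condition met.
  (d) The plaintiff resides in Ravbourne. Condition met.
  → Every requirement is satisfied — jurisdiction.

the Circuit Court of Lormont; the Lormont Court of Common Pleas; the Ravbourne District Court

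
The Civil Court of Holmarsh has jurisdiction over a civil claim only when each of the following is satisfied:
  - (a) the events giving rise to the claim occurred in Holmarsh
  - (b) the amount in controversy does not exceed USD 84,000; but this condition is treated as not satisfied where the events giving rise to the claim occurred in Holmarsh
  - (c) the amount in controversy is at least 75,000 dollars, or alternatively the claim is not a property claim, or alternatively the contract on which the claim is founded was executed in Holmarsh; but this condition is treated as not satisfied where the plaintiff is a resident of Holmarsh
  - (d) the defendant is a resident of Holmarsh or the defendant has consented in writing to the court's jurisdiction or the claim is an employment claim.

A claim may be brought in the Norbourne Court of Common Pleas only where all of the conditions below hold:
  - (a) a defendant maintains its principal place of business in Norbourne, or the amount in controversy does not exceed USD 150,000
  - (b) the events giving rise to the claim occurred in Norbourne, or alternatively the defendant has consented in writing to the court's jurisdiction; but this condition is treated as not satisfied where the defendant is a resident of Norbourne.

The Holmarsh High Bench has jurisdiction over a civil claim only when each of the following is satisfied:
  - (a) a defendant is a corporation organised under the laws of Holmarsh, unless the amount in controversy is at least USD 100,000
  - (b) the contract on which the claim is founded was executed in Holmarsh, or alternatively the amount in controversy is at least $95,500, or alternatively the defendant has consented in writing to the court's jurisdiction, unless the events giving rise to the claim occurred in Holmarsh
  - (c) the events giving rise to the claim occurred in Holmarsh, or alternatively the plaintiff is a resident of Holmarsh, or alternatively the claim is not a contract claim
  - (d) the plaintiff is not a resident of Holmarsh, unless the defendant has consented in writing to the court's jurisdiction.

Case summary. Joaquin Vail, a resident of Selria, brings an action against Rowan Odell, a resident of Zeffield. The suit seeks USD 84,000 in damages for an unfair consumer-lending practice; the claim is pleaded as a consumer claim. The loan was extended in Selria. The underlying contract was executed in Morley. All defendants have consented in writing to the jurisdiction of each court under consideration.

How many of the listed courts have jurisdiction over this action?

The Civil Court of Holmarsh:
  (a) The operative events occurred in Selria, not Holmarsh. Not satisfied.
  (b) The amount in controversy is USD 84,000, within the $84,000 ceiling. The carve-out does not apply: the operative events occurred in Selria, not Holmarsh. Satisfied.
  (c) The amount in controversy is $84,000, which meets the 75,000 dollars floor, so this disjunct is met. The exception is not triggered, since the plaintiff resides in Selria, not Holmarsh. Met.
  (d) Every defendant has filed written consent, which satisfies one of the alternatives. Condition met.
  → The court lacks jurisdiction.
The Norbourne Court of Common Pleas:
  (a) The amount in controversy is USD 84,000, within the 150,000 dollars ceiling, which satisfies one of the alternatives. Condition met.
  (b) Every defendant has filed written consent, so this disjunct is met. The carve-out does not apply: the defendant resides in Zeffield, not Norbourne. Met.
  → All conditions met; jurisdiction exists.
The Holmarsh High Bench:
  (a) No defendant is a corporation. Nor does the 'unless' clause help: the amount in controversy is $84,000, below the 100,000 dollars floor. Not met.
  (b) Every defendant has filed written consent, which satisfies one of the alternatives. Condition met.
  (c) The claim is a consumer claim, not a contract claim, so one alternative holds. Condition met.
  (d) The plaintiff resides in Selria, which is not Holmarsh. Satisfied.
  → At least one condition fails; no jurisdiction.
Courts with jurisdiction: the Norbourne Court of Common Pleas — 1 in total.

1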